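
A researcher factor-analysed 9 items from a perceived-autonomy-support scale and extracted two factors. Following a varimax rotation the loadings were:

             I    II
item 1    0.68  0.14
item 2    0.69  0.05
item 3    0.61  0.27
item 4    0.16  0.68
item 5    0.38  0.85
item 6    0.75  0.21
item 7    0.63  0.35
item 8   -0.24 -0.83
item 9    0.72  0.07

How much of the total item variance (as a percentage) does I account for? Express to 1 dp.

SS loadings for I = 0.68² + 0.69² + 0.61² + 0.16² + 0.38² + 0.75² + 0.63² + (-0.24)² + 0.72² = 3.0160
With 9 standardized items, total variance = 9. Proportion = 3.0160/9 = 0.3351 → 33.51%.

33.5%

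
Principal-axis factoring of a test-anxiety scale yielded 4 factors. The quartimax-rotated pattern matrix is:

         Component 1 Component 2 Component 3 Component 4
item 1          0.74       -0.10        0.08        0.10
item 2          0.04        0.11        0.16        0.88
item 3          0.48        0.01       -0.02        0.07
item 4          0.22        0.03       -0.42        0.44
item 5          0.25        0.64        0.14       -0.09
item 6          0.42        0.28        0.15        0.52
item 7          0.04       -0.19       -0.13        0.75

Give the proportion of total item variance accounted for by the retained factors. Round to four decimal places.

Communalities: 0.5740, 0.8137, 0.2358, 0.4193, 0.4998, 0.5477, 0.6171; Σh² = 3.7074.
Total variance with 7 standardized items is 7, so the solution explains 3.7074/7 = 0.5296.

0.5296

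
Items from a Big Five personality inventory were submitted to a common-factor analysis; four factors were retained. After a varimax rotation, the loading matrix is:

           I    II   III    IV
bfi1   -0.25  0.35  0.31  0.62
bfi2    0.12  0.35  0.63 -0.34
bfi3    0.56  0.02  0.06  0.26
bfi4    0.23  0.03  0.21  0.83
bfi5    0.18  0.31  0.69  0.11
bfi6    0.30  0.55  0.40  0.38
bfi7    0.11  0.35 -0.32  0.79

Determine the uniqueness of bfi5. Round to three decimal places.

0.383

h² = 0.18² + 0.31² + 0.69² + 0.11² = 0.0324 + 0.0961 + 0.4761 + 0.0121 = 0.6167
Uniqueness u² = 1 − h² = 1 − 0.6167 = 0.3833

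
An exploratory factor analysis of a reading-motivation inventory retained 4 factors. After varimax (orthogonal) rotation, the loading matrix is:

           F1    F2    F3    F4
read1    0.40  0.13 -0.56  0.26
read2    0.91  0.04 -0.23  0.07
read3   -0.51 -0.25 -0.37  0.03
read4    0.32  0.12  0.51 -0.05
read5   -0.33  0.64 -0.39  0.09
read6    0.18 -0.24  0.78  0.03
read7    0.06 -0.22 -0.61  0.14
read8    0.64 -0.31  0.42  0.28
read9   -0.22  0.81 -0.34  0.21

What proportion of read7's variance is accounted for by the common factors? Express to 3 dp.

h² = 0.06² + (-0.22)² + (-0.61)² + 0.14² = 0.0036 + 0.0484 + 0.3721 + 0.0196 = 0.4437

0.444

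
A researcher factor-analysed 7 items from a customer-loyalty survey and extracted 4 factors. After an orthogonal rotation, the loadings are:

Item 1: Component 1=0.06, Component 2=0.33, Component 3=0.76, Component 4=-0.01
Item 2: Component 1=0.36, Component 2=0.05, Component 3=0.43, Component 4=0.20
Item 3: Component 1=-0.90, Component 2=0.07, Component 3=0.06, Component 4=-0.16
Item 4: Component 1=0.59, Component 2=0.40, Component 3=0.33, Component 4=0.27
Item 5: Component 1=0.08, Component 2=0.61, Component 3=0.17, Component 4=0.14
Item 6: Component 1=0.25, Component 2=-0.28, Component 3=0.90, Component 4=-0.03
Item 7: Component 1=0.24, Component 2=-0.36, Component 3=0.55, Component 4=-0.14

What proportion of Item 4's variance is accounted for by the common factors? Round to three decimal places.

h² = 0.59² + 0.40² + 0.33² + 0.27² = 0.3481 + 0.1600 + 0.1089 + 0.0729 = 0.6899

0.690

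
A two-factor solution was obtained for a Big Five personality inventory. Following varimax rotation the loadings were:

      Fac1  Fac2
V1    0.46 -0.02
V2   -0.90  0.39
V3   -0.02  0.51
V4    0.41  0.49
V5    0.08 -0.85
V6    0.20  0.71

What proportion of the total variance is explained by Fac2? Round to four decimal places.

0.3132

SS loadings for Fac2 = (-0.02)² + 0.39² + 0.51² + 0.49² + (-0.85)² + 0.71² = 1.8793
Proportion of variance = 1.8793 / 6 = 0.3132.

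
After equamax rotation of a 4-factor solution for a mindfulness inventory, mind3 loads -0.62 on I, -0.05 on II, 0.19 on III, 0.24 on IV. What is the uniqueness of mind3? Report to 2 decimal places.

h² = (-0.62)² + (-0.05)² + 0.19² + 0.24² = 0.3844 + 0.0025 + 0.0361 + 0.0576 = 0.4806
Uniqueness u² = 1 − h² = 1 − 0.4806 = 0.5194

0.52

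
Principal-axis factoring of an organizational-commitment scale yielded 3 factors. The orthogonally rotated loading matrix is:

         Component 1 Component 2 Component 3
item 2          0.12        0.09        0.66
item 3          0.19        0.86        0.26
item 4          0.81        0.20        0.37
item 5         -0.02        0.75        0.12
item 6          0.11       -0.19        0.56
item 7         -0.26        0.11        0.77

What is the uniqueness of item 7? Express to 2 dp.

0.33

h² = (-0.26)² + 0.11² + 0.77² = 0.0676 + 0.0121 + 0.5929 = 0.6726
Uniqueness u² = 1 − h² = 1 − 0.6726 = 0.3274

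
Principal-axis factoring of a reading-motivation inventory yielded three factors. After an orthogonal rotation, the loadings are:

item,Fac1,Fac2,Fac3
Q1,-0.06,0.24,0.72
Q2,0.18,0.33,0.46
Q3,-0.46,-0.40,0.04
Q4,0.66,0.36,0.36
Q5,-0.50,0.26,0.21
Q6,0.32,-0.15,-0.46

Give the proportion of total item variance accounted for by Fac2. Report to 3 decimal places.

0.091

SS loadings for Fac2 = 0.24² + 0.33² + (-0.40)² + 0.36² + 0.26² + (-0.15)² = 0.5462
Proportion of variance = 0.5462 / 6 = 0.0910.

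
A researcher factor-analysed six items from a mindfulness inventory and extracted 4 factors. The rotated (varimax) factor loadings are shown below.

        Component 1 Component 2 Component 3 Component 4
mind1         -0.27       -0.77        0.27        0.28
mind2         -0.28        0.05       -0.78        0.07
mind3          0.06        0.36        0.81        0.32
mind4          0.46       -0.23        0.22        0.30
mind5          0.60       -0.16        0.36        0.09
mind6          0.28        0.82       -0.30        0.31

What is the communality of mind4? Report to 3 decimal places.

0.403

h² = 0.46² + (-0.23)² + 0.22² + 0.30² = 0.2116 + 0.0529 + 0.0484 + 0.0900 = 0.4029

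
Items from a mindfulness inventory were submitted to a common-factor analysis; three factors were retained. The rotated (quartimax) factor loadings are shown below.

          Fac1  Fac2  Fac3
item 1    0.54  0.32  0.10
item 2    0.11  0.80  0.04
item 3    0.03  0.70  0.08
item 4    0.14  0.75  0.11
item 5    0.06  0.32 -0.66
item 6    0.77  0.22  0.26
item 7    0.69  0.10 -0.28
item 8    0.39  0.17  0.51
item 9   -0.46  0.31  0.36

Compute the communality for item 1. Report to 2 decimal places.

0.40

h² = 0.54² + 0.32² + 0.10² = 0.2916 + 0.1024 + 0.0100 = 0.4040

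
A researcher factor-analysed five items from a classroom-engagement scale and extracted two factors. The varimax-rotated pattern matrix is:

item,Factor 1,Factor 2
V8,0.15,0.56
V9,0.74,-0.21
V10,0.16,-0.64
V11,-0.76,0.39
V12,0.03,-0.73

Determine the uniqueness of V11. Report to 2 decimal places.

0.27

h² = (-0.76)² + 0.39² = 0.5776 + 0.1521 = 0.7297
Uniqueness u² = 1 − h² = 1 − 0.7297 = 0.2703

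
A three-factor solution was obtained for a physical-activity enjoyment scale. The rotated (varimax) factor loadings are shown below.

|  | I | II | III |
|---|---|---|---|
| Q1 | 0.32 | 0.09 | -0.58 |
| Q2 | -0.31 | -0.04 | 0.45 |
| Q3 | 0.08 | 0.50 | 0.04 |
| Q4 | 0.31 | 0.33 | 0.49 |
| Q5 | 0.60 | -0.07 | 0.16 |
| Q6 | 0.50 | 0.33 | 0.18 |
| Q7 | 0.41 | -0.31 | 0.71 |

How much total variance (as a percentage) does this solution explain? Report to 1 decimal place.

42.9%

Communalities: 0.4469, 0.3002, 0.2580, 0.4451, 0.3905, 0.3913, 0.7683; Σh² = 3.0003.
Total variance with 7 standardized items is 7, so the solution explains 3.0003/7 = 0.4286 = 42.86%.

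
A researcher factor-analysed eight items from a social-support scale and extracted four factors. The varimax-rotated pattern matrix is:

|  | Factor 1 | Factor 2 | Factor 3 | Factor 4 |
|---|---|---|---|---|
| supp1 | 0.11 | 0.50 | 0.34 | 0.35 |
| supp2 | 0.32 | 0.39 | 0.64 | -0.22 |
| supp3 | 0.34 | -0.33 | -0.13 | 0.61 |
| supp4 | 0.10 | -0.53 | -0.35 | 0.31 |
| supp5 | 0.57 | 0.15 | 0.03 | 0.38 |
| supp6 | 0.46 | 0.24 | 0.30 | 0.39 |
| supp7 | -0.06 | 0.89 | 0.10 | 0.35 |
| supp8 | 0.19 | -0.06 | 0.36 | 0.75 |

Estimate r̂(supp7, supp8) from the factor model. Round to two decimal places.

0.23

r̂ = Σ λ_i·λ_j across factors = (-0.06)(0.19) + (0.89)(-0.06) + (0.10)(0.36) + (0.35)(0.75)
  = -0.0114 -0.0534 +0.0360 +0.2625 = 0.2337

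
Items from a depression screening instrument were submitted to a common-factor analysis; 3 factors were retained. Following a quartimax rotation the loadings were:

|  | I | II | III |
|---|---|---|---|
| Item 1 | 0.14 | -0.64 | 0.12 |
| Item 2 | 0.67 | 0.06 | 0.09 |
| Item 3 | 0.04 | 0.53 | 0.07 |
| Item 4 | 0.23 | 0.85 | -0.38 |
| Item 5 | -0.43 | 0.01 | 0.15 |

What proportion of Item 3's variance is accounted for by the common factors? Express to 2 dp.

0.29

h² = 0.04² + 0.53² + 0.07² = 0.0016 + 0.2809 + 0.0049 = 0.2874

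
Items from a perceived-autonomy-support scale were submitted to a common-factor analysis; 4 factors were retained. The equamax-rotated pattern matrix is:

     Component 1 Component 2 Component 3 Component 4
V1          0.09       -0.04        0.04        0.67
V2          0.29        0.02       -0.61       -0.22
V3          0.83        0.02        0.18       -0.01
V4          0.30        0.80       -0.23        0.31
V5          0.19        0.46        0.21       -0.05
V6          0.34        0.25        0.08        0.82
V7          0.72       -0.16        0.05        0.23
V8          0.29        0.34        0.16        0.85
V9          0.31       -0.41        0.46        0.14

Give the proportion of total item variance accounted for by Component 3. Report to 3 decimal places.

0.083

SS loadings for Component 3 = 0.04² + (-0.61)² + 0.18² + (-0.23)² + 0.21² + 0.08² + 0.05² + 0.16² + 0.46² = 0.7492
Proportion of variance = 0.7492 / 9 = 0.0832.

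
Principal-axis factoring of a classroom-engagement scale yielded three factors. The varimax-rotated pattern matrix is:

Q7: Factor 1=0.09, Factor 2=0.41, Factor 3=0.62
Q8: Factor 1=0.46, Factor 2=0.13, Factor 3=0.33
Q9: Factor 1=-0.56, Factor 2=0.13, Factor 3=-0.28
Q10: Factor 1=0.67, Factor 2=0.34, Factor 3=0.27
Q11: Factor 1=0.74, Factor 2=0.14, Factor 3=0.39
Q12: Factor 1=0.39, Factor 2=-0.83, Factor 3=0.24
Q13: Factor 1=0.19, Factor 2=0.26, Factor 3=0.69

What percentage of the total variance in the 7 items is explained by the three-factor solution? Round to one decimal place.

59.2%

SS loadings by factor: 1.7180, 1.0936, 1.3304; total = 4.1420.
Total variance with 7 standardized items is 7, so the solution explains 4.1420/7 = 0.5917 = 59.17%.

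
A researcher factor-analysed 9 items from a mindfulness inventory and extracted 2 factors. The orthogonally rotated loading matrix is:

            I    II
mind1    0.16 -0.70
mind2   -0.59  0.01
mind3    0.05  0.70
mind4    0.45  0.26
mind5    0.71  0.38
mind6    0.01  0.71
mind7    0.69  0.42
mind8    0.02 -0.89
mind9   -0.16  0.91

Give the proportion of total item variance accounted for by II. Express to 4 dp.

0.3881

SS loadings for II = (-0.70)² + 0.01² + 0.70² + 0.26² + 0.38² + 0.71² + 0.42² + (-0.89)² + 0.91² = 3.4928
Proportion of variance = 3.4928 / 9 = 0.3881.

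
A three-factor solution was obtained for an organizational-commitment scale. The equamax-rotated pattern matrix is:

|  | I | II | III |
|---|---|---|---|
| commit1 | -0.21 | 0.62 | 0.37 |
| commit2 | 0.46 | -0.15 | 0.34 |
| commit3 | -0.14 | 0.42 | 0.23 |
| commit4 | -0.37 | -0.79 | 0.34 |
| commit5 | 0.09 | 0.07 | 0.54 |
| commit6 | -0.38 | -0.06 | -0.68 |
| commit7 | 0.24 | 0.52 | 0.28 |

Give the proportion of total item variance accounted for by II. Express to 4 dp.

SS loadings for II = 0.62² + (-0.15)² + 0.42² + (-0.79)² + 0.07² + (-0.06)² + 0.52² = 1.4863
Proportion of variance = 1.4863 / 7 = 0.2123.

0.2123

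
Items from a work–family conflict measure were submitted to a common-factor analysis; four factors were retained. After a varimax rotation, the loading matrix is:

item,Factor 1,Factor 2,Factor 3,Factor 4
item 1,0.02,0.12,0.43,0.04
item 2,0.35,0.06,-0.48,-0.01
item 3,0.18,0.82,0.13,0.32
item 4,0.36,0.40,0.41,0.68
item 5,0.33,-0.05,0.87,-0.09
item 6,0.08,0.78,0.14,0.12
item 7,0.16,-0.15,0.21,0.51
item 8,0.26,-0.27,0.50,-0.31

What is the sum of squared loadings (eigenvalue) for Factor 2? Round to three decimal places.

SS loadings for Factor 2 = 0.12² + 0.06² + 0.82² + 0.40² + (-0.05)² + 0.78² + (-0.15)² + (-0.27)² = 0.0144 + 0.0036 + 0.6724 + 0.1600 + 0.0025 + 0.6084 + 0.0225 + 0.0729 = 1.5567

1.557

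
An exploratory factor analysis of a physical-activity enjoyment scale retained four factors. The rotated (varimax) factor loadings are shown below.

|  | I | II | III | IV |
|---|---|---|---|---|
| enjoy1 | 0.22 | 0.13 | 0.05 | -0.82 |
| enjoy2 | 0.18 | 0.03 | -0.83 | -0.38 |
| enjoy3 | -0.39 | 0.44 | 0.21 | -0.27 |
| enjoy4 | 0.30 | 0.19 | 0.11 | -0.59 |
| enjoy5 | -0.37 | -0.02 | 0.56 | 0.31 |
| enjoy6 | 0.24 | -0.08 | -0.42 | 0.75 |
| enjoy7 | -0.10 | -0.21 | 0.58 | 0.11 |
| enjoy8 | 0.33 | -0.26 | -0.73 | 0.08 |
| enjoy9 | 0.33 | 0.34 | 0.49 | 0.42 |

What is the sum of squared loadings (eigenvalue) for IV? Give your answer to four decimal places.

SS loadings for IV = (-0.82)² + (-0.38)² + (-0.27)² + (-0.59)² + 0.31² + 0.75² + 0.11² + 0.08² + 0.42² = 0.6724 + 0.1444 + 0.0729 + 0.3481 + 0.0961 + 0.5625 + 0.0121 + 0.0064 + 0.1764 = 2.0913

2.0913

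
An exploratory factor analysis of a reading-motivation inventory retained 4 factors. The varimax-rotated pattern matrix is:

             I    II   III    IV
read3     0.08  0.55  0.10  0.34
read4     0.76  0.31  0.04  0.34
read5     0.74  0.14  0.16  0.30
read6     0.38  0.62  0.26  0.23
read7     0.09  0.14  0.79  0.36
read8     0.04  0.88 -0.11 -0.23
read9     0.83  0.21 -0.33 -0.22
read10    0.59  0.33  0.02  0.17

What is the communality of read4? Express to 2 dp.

h² = 0.76² + 0.31² + 0.04² + 0.34² = 0.5776 + 0.0961 + 0.0016 + 0.1156 = 0.7909

0.79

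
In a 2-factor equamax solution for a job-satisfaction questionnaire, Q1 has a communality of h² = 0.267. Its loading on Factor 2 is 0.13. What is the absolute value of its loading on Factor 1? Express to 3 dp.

0.500

Under orthogonal rotation h² = Σλ², so λ_Factor 1² = h² − (0.0169) = 0.267 − 0.0169 = 0.2501.
|λ| = √0.2501 = 0.5001.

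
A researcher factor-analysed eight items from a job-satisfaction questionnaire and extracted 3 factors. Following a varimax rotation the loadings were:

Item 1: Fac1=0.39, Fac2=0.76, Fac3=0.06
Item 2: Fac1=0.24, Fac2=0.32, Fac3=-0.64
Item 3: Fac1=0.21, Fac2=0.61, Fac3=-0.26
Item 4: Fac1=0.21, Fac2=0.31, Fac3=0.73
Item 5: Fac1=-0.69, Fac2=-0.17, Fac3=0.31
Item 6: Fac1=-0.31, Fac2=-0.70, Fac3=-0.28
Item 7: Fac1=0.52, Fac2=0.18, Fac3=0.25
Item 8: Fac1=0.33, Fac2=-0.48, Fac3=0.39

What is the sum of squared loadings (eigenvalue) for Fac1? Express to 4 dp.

1.2494

SS loadings for Fac1 = 0.39² + 0.24² + 0.21² + 0.21² + (-0.69)² + (-0.31)² + 0.52² + 0.33² = 0.1521 + 0.0576 + 0.0441 + 0.0441 + 0.4761 + 0.0961 + 0.2704 + 0.1089 = 1.2494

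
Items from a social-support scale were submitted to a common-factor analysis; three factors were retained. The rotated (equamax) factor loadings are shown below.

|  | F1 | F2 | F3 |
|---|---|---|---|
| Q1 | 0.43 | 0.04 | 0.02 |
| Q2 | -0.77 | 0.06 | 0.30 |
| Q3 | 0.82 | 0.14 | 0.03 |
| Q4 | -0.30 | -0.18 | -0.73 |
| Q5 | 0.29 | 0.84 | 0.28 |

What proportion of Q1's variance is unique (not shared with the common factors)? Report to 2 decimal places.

h² = 0.43² + 0.04² + 0.02² = 0.1849 + 0.0016 + 0.0004 = 0.1869
Uniqueness u² = 1 − h² = 1 − 0.1869 = 0.8131

0.81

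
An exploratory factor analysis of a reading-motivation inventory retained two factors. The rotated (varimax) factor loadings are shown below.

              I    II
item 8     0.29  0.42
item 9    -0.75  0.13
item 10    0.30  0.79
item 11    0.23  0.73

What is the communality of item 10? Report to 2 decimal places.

h² = 0.30² + 0.79² = 0.0900 + 0.6241 = 0.7141

0.71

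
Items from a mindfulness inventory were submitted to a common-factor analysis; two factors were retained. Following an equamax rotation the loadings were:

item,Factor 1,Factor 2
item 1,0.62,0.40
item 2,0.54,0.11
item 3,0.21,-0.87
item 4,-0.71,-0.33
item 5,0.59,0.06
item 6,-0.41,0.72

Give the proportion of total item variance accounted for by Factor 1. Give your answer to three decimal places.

SS loadings for Factor 1 = 0.62² + 0.54² + 0.21² + (-0.71)² + 0.59² + (-0.41)² = 1.7404
Proportion of variance = 1.7404 / 6 = 0.2901.

0.290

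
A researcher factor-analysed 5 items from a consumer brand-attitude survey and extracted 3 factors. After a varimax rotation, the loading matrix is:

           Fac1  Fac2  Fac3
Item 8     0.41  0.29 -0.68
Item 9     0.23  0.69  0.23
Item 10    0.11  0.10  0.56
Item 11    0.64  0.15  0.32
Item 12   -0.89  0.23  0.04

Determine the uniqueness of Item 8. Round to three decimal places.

0.285

h² = 0.41² + 0.29² + (-0.68)² = 0.1681 + 0.0841 + 0.4624 = 0.7146
Uniqueness u² = 1 − h² = 1 − 0.7146 = 0.2854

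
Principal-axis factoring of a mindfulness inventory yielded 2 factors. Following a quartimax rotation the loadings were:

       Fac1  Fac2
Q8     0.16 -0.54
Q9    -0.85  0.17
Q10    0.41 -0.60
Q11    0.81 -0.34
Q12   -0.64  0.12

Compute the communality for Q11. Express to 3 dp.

h² = 0.81² + (-0.34)² = 0.6561 + 0.1156 = 0.7717

0.772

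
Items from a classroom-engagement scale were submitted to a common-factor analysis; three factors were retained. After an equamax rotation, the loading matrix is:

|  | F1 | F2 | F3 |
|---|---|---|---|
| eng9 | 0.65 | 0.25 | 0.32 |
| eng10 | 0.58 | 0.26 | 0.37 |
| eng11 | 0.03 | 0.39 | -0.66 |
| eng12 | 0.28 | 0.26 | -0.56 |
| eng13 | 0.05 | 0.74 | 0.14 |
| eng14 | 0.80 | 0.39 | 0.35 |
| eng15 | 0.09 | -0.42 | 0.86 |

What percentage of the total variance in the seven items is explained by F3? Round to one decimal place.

SS loadings for F3 = 0.32² + 0.37² + (-0.66)² + (-0.56)² + 0.14² + 0.35² + 0.86² = 1.8702
With 7 standardized items, total variance = 7. Proportion = 1.8702/7 = 0.2672 → 26.72%.

26.7%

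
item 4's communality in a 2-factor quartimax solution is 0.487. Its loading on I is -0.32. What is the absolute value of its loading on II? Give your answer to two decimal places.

0.62

Under orthogonal rotation h² = Σλ², so λ_II² = h² − (0.1024) = 0.487 − 0.1024 = 0.3846.
|λ| = √0.3846 = 0.6202.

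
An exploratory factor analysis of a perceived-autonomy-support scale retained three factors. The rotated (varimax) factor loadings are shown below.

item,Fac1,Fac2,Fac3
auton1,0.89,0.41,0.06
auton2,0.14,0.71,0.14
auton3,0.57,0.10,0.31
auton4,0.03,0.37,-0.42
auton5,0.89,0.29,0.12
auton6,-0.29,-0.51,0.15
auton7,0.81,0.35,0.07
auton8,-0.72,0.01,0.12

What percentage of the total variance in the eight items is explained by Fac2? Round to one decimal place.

16.1%

SS loadings for Fac2 = 0.41² + 0.71² + 0.10² + 0.37² + 0.29² + (-0.51)² + 0.35² + 0.01² = 1.2859
With 8 standardized items, total variance = 8. Proportion = 1.2859/8 = 0.1607 → 16.07%.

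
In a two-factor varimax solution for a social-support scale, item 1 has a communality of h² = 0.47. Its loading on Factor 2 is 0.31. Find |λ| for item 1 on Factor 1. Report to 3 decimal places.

Under orthogonal rotation h² = Σλ², so λ_Factor 1² = h² − (0.0961) = 0.47 − 0.0961 = 0.3739.
|λ| = √0.3739 = 0.6115.

0.611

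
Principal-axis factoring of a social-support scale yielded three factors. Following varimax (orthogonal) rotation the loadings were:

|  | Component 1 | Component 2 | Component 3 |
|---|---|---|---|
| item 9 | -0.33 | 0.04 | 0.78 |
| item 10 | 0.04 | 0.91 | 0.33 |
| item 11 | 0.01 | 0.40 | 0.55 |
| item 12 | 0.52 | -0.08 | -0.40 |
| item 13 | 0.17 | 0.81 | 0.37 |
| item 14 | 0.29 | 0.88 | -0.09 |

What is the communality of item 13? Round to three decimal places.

0.822

h² = 0.17² + 0.81² + 0.37² = 0.0289 + 0.6561 + 0.1369 = 0.8219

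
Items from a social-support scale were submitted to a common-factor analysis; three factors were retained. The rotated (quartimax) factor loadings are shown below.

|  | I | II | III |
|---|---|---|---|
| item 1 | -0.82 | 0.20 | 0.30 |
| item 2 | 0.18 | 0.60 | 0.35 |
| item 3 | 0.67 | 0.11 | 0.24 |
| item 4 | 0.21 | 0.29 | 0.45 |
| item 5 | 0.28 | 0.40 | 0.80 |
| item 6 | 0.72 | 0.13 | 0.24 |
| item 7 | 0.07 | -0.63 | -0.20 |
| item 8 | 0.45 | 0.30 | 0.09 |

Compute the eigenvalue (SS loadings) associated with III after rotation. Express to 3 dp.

1.218

SS loadings for III = 0.30² + 0.35² + 0.24² + 0.45² + 0.80² + 0.24² + (-0.20)² + 0.09² = 0.0900 + 0.1225 + 0.0576 + 0.2025 + 0.6400 + 0.0576 + 0.0400 + 0.0081 = 1.2183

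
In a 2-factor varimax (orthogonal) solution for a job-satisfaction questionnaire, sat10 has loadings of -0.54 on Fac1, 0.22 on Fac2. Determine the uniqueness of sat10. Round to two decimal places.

h² = (-0.54)² + 0.22² = 0.2916 + 0.0484 = 0.3400
Uniqueness u² = 1 − h² = 1 − 0.3400 = 0.6600

0.66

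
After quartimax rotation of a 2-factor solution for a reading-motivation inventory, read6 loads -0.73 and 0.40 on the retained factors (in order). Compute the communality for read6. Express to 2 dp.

0.69

h² = (-0.73)² + 0.40² = 0.5329 + 0.1600 = 0.6929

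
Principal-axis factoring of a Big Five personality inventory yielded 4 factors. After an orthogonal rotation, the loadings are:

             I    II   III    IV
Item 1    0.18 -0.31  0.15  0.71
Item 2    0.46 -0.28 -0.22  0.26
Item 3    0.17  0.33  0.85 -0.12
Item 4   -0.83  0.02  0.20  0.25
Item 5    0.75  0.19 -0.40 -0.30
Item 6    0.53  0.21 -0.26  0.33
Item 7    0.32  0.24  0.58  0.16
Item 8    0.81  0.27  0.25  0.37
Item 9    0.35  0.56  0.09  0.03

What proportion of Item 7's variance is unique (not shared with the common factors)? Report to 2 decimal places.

h² = 0.32² + 0.24² + 0.58² + 0.16² = 0.1024 + 0.0576 + 0.3364 + 0.0256 = 0.5220
Uniqueness u² = 1 − h² = 1 − 0.5220 = 0.4780

0.48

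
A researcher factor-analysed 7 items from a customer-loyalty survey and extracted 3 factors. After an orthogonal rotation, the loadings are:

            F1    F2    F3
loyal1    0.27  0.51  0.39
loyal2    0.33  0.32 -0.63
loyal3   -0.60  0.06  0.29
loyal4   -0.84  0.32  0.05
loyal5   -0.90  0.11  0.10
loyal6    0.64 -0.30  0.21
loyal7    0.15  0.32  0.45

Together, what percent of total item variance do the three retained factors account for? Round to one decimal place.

SS loadings by factor: 2.4895, 0.6730, 0.8922; total = 4.0547.
Total variance with 7 standardized items is 7, so the solution explains 4.0547/7 = 0.5792 = 57.92%.

57.9%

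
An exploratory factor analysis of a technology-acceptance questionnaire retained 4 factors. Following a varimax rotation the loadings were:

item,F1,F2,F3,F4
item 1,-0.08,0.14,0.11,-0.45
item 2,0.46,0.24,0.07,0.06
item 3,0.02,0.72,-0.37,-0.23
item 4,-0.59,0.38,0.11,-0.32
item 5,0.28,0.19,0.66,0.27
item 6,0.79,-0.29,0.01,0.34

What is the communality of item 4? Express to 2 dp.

h² = (-0.59)² + 0.38² + 0.11² + (-0.32)² = 0.3481 + 0.1444 + 0.0121 + 0.1024 = 0.6070

0.61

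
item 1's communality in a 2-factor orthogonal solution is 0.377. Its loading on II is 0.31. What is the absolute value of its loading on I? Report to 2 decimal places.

0.53

Under orthogonal rotation h² = Σλ², so λ_I² = h² − (0.0961) = 0.377 − 0.0961 = 0.2809.
|λ| = √0.2809 = 0.5300.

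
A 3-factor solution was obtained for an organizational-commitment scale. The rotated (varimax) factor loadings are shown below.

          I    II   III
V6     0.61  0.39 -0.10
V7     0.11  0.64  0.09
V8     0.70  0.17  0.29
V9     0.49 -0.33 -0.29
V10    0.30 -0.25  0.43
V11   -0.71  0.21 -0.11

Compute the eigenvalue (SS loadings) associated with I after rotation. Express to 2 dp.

1.71

SS loadings for I = 0.61² + 0.11² + 0.70² + 0.49² + 0.30² + (-0.71)² = 0.3721 + 0.0121 + 0.4900 + 0.2401 + 0.0900 + 0.5041 = 1.7084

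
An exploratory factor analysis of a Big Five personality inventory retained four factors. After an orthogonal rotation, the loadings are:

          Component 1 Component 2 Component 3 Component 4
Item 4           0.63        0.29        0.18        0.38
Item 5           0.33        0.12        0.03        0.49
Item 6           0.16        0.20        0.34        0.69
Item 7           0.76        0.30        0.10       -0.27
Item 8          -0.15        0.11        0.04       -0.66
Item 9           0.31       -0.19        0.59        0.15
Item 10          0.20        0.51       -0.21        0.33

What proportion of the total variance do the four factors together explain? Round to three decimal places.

Communalities: 0.6578, 0.3643, 0.6573, 0.7505, 0.4718, 0.5028, 0.4531; Σh² = 3.8576.
Total variance with 7 standardized items is 7, so the solution explains 3.8576/7 = 0.5511.

0.551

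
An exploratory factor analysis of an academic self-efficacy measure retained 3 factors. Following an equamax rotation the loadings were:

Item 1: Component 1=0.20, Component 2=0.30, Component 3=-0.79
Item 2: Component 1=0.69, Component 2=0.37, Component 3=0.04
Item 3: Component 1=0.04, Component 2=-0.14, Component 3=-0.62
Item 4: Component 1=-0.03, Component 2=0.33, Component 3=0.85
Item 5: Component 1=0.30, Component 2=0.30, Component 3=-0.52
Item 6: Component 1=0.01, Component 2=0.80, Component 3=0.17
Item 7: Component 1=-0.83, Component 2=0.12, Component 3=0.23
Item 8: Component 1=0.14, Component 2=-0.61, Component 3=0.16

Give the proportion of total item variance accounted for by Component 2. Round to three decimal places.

SS loadings for Component 2 = 0.30² + 0.37² + (-0.14)² + 0.33² + 0.30² + 0.80² + 0.12² + (-0.61)² = 1.4719
Proportion of variance = 1.4719 / 8 = 0.1840.

0.184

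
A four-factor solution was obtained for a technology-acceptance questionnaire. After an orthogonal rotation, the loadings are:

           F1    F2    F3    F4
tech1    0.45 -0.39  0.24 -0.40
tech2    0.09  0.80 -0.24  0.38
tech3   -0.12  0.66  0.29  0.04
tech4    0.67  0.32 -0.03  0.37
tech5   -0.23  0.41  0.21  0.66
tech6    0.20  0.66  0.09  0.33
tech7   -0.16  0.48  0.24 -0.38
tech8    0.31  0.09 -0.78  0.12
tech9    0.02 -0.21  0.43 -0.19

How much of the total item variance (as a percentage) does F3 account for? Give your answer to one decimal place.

SS loadings for F3 = 0.24² + (-0.24)² + 0.29² + (-0.03)² + 0.21² + 0.09² + 0.24² + (-0.78)² + 0.43² = 1.1033
With 9 standardized items, total variance = 9. Proportion = 1.1033/9 = 0.1226 → 12.26%.

12.3%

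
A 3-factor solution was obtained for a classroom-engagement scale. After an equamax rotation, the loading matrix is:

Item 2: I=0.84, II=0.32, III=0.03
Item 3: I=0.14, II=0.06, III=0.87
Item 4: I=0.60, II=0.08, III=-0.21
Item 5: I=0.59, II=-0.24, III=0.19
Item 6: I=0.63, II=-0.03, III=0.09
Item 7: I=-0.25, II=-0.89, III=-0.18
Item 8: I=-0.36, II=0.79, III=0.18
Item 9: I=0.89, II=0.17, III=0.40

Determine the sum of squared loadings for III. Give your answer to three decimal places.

SS loadings for III = 0.03² + 0.87² + (-0.21)² + 0.19² + 0.09² + (-0.18)² + 0.18² + 0.40² = 0.0009 + 0.7569 + 0.0441 + 0.0361 + 0.0081 + 0.0324 + 0.0324 + 0.1600 = 1.0709

1.071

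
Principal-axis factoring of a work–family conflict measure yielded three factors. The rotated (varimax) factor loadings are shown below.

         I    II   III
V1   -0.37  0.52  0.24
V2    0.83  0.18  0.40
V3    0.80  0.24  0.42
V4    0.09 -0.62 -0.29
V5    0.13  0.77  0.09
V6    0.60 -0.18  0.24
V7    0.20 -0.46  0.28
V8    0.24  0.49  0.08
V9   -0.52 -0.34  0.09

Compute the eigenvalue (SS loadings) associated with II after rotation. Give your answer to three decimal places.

SS loadings for II = 0.52² + 0.18² + 0.24² + (-0.62)² + 0.77² + (-0.18)² + (-0.46)² + 0.49² + (-0.34)² = 0.2704 + 0.0324 + 0.0576 + 0.3844 + 0.5929 + 0.0324 + 0.2116 + 0.2401 + 0.1156 = 1.9374

1.937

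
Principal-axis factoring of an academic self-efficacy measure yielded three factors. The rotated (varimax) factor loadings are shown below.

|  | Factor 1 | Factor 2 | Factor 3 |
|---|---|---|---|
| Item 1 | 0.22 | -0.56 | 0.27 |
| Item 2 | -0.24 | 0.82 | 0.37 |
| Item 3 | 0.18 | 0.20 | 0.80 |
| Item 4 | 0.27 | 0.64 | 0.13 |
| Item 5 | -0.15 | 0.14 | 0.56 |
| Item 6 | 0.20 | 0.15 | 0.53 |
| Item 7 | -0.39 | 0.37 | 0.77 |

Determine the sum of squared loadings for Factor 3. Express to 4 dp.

2.0541

SS loadings for Factor 3 = 0.27² + 0.37² + 0.80² + 0.13² + 0.56² + 0.53² + 0.77² = 0.0729 + 0.1369 + 0.6400 + 0.0169 + 0.3136 + 0.2809 + 0.5929 = 2.0541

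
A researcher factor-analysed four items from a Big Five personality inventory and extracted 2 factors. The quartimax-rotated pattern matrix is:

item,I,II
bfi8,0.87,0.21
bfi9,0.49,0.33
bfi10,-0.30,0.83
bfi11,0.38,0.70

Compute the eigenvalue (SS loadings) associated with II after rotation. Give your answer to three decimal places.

1.332

SS loadings for II = 0.21² + 0.33² + 0.83² + 0.70² = 0.0441 + 0.1089 + 0.6889 + 0.4900 = 1.3319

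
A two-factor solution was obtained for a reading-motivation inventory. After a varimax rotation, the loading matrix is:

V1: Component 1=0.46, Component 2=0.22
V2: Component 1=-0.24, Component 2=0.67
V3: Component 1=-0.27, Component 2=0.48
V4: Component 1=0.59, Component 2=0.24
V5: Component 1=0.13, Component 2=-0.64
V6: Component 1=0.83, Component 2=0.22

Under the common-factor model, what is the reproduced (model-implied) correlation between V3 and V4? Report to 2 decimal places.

r̂ = Σ λ_i·λ_j across factors = (-0.27)(0.59) + (0.48)(0.24)
  = -0.1593 +0.1152 = -0.0441

-0.04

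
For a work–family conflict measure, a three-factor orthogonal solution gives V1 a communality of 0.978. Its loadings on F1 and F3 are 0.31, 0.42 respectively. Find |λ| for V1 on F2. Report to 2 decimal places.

Under orthogonal rotation h² = Σλ², so λ_F2² = h² − (0.2725) = 0.978 − 0.2725 = 0.7055.
|λ| = √0.7055 = 0.8399.

0.84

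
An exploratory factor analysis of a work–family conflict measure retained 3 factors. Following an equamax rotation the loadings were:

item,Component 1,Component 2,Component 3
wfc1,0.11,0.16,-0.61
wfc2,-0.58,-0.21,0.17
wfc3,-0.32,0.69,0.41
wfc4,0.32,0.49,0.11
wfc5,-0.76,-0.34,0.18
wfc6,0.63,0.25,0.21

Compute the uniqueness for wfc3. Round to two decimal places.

h² = (-0.32)² + 0.69² + 0.41² = 0.1024 + 0.4761 + 0.1681 = 0.7466
Uniqueness u² = 1 − h² = 1 − 0.7466 = 0.2534

0.25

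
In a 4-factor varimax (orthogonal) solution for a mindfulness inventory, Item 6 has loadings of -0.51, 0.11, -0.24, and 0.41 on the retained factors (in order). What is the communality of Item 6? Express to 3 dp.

h² = (-0.51)² + 0.11² + (-0.24)² + 0.41² = 0.2601 + 0.0121 + 0.0576 + 0.1681 = 0.4979

0.498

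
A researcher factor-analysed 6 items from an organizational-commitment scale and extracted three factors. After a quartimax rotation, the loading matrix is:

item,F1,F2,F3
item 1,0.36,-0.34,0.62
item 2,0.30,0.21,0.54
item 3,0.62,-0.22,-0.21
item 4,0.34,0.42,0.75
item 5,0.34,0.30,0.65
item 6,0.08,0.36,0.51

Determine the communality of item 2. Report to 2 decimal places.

h² = 0.30² + 0.21² + 0.54² = 0.0900 + 0.0441 + 0.2916 = 0.4257

0.43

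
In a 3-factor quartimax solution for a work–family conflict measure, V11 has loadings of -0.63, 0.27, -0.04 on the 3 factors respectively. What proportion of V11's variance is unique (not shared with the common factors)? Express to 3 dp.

0.529

h² = (-0.63)² + 0.27² + (-0.04)² = 0.3969 + 0.0729 + 0.0016 = 0.4714
Uniqueness u² = 1 − h² = 1 − 0.4714 = 0.5286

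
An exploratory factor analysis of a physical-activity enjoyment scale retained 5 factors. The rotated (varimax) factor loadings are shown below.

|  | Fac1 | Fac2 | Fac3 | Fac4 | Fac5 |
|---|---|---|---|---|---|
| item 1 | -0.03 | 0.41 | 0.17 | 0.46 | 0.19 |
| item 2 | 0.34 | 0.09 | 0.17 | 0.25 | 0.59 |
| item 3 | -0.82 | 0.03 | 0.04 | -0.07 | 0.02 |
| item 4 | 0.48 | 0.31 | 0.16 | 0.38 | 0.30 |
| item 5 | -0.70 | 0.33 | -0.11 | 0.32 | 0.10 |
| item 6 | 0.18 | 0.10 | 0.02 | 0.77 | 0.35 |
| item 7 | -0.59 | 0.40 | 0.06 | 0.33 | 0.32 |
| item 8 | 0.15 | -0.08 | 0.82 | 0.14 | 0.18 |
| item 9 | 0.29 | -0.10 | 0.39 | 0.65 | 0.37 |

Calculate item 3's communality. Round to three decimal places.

h² = (-0.82)² + 0.03² + 0.04² + (-0.07)² + 0.02² = 0.6724 + 0.0009 + 0.0016 + 0.0049 + 0.0004 = 0.6802

0.680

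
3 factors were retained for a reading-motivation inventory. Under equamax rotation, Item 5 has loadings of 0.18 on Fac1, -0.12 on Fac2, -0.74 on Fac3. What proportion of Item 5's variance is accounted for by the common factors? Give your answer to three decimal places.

0.594

h² = 0.18² + (-0.12)² + (-0.74)² = 0.0324 + 0.0144 + 0.5476 = 0.5944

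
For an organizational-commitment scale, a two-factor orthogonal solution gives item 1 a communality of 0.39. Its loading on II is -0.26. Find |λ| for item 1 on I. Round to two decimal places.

0.57

Under orthogonal rotation h² = Σλ², so λ_I² = h² − (0.0676) = 0.39 − 0.0676 = 0.3224.
|λ| = √0.3224 = 0.5678.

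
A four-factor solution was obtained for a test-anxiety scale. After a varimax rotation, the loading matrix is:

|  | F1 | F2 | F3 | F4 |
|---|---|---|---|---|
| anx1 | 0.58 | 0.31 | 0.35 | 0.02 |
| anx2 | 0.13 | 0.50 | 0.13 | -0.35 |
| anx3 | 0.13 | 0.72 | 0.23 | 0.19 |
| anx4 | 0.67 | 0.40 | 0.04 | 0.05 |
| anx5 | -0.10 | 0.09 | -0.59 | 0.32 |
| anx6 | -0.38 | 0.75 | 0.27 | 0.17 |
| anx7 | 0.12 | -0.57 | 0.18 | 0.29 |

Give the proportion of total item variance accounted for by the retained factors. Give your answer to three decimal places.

0.562

Communalities: 0.5554, 0.4063, 0.6243, 0.6130, 0.4686, 0.8087, 0.4558; Σh² = 3.9321.
Total variance with 7 standardized items is 7, so the solution explains 3.9321/7 = 0.5617.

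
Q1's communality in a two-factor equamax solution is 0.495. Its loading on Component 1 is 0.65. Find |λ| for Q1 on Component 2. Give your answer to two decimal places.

Under orthogonal rotation h² = Σλ², so λ_Component 2² = h² − (0.4225) = 0.495 − 0.4225 = 0.0725.
|λ| = √0.0725 = 0.2693.

0.27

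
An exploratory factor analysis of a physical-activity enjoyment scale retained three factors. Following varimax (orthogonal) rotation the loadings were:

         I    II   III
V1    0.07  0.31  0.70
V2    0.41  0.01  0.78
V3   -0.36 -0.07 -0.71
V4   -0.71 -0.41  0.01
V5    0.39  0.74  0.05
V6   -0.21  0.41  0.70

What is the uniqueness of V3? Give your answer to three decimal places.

h² = (-0.36)² + (-0.07)² + (-0.71)² = 0.1296 + 0.0049 + 0.5041 = 0.6386
Uniqueness u² = 1 − h² = 1 − 0.6386 = 0.3614

0.361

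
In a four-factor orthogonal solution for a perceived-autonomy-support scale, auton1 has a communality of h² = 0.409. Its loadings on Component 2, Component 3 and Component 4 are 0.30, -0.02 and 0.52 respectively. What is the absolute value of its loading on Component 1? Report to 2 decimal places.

Under orthogonal rotation h² = Σλ², so λ_Component 1² = h² − (0.3608) = 0.409 − 0.3608 = 0.0482.
|λ| = √0.0482 = 0.2195.

0.22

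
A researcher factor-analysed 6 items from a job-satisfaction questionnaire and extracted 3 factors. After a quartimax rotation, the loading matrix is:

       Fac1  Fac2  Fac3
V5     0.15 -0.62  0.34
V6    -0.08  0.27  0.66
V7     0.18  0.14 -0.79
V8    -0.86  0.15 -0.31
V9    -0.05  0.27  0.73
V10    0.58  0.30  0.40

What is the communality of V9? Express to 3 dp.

0.608

h² = (-0.05)² + 0.27² + 0.73² = 0.0025 + 0.0729 + 0.5329 = 0.6083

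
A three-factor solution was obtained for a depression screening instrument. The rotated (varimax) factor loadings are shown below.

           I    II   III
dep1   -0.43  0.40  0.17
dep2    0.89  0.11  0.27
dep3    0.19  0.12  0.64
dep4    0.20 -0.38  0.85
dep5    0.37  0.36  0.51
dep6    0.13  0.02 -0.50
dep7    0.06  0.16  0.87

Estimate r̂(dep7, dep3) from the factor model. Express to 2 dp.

0.59

r̂ = Σ λ_i·λ_j across factors = (0.06)(0.19) + (0.16)(0.12) + (0.87)(0.64)
  = +0.0114 +0.0192 +0.5568 = 0.5874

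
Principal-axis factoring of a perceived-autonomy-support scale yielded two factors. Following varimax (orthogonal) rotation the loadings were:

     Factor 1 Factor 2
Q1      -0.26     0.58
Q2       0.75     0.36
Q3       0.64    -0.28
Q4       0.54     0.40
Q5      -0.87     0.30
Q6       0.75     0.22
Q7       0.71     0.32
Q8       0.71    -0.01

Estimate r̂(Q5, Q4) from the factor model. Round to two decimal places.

-0.35

r̂ = Σ λ_i·λ_j across factors = (-0.87)(0.54) + (0.30)(0.40)
  = -0.4698 +0.1200 = -0.3498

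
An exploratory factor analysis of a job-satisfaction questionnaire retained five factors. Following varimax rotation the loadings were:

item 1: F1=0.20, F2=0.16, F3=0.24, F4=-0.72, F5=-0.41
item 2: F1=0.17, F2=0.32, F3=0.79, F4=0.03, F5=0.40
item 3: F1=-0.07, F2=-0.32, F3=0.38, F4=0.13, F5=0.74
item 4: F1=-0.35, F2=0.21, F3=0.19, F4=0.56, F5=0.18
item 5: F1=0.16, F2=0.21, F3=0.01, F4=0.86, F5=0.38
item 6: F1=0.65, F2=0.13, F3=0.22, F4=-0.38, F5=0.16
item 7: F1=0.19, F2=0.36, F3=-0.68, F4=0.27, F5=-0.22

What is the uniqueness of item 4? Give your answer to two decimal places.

0.45

h² = (-0.35)² + 0.21² + 0.19² + 0.56² + 0.18² = 0.1225 + 0.0441 + 0.0361 + 0.3136 + 0.0324 = 0.5487
Uniqueness u² = 1 − h² = 1 − 0.5487 = 0.4513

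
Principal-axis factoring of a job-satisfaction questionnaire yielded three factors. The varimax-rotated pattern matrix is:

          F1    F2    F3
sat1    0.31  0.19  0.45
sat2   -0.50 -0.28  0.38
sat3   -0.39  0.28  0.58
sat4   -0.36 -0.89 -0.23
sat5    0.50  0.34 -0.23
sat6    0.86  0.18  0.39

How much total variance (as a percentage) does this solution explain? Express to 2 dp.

Communalities: 0.3347, 0.4728, 0.5669, 0.9746, 0.4185, 0.9241; Σh² = 3.6916.
Total variance with 6 standardized items is 6, so the solution explains 3.6916/6 = 0.6153 = 61.53%.

61.53%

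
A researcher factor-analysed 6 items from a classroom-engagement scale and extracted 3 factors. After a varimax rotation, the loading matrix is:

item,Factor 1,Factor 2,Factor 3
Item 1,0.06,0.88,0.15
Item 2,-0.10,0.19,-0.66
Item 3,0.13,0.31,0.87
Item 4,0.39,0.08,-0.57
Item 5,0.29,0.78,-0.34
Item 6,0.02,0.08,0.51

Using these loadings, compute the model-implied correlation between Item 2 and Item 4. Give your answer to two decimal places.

0.35

r̂ = Σ λ_i·λ_j across factors = (-0.10)(0.39) + (0.19)(0.08) + (-0.66)(-0.57)
  = -0.0390 +0.0152 +0.3762 = 0.3524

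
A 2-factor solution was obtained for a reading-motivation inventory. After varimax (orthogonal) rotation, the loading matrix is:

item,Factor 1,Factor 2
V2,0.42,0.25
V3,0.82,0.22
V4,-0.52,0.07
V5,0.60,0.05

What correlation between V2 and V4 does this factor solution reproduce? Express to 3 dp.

-0.201

r̂ = Σ λ_i·λ_j across factors = (0.42)(-0.52) + (0.25)(0.07)
  = -0.2184 +0.0175 = -0.2009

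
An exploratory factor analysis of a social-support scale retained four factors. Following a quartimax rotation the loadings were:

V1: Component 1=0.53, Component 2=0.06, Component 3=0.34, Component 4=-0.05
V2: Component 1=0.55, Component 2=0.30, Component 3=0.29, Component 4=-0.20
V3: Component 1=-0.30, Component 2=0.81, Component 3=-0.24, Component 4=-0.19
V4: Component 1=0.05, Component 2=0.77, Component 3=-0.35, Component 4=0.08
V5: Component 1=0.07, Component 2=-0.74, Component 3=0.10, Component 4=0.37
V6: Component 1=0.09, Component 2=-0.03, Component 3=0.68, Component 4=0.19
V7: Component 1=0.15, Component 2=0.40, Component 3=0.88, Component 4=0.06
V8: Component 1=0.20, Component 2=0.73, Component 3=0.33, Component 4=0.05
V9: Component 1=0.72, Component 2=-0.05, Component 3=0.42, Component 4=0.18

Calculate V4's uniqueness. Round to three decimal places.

0.276

h² = 0.05² + 0.77² + (-0.35)² + 0.08² = 0.0025 + 0.5929 + 0.1225 + 0.0064 = 0.7243
Uniqueness u² = 1 − h² = 1 − 0.7243 = 0.2757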